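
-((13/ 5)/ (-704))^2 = -169/ 12390400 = -0.00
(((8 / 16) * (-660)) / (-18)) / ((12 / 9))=55 / 4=13.75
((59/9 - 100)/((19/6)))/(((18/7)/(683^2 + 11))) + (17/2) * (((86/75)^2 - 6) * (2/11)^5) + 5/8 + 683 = -81895471516470739/15299845000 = -5352699.42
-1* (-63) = 63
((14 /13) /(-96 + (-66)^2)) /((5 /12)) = 14 /23075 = 0.00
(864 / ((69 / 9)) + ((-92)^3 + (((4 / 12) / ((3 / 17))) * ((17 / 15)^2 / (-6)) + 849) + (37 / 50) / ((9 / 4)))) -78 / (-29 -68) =-21081534976477 / 27106650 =-777725.58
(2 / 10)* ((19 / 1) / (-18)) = -19 / 90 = -0.21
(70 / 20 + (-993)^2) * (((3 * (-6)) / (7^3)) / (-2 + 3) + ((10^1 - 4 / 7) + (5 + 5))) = 6553304915 / 343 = 19105845.23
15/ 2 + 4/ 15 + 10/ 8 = 9.02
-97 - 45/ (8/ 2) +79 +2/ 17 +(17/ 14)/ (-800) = -5547089/ 190400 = -29.13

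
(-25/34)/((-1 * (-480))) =-5/3264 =-0.00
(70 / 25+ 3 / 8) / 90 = 127 / 3600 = 0.04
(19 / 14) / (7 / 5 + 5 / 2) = 95 / 273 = 0.35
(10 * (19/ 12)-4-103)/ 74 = -1.23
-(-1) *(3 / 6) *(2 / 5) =1 / 5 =0.20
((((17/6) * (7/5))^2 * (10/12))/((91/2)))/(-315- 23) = -2023/2372760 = -0.00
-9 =-9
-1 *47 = -47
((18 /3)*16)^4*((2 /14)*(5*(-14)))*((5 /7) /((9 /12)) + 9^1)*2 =-118342287360 /7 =-16906041051.43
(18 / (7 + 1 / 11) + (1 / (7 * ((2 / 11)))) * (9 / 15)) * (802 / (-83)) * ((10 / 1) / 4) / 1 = -13233 / 182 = -72.71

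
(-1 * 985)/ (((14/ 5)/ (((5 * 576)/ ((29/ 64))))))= -453888000/ 203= -2235901.48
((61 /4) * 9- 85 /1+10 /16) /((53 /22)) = 4653 /212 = 21.95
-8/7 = -1.14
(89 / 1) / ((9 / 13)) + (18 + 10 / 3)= 1349 / 9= 149.89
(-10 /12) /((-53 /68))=170 /159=1.07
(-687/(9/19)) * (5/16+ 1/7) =-73967/112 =-660.42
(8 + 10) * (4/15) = 24/5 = 4.80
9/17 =0.53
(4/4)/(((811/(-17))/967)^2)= 270240721/657721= 410.87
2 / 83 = 0.02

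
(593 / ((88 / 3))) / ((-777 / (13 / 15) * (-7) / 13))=100217 / 2393160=0.04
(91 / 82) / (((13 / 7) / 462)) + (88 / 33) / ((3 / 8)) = 104495 / 369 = 283.18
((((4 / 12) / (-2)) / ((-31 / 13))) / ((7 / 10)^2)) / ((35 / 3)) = 130 / 10633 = 0.01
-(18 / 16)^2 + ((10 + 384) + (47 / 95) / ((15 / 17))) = 393.30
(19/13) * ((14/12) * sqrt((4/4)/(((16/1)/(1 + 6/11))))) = 133 * sqrt(187)/3432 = 0.53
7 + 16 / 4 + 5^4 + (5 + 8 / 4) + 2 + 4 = 649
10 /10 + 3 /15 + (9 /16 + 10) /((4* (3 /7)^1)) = 7067 /960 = 7.36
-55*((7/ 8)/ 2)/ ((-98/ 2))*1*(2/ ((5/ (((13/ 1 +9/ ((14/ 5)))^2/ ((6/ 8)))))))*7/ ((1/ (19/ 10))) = 10769561/ 11760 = 915.78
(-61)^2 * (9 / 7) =33489 / 7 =4784.14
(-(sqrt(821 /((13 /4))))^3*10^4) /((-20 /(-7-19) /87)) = -571416000*sqrt(10673) /13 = -4541008335.93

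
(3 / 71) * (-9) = -27 / 71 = -0.38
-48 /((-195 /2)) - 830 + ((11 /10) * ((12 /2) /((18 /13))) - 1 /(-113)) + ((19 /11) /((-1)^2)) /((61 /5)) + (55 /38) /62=-28723472579411 /34834602660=-824.57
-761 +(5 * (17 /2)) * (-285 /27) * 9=-9597 /2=-4798.50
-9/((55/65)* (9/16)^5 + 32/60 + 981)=-1840250880/200706140909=-0.01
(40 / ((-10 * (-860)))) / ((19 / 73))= 73 / 4085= 0.02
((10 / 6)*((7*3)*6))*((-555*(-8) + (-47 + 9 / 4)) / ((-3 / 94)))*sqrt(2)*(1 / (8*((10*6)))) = -5784149*sqrt(2) / 96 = -85208.56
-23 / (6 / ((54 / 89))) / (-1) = 207 / 89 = 2.33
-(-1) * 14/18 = 7/9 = 0.78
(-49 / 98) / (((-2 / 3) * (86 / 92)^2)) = 0.86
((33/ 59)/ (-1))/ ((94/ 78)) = -1287/ 2773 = -0.46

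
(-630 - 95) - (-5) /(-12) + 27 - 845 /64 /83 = -11132503 /15936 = -698.58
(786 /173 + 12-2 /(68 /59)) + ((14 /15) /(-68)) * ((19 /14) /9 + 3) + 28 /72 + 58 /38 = 503313841 /30174660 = 16.68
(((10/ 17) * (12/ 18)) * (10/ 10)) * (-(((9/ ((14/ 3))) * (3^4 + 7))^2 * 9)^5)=-2204376104390071984010474437308579840/ 4802079233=-459046175090479183688736600.00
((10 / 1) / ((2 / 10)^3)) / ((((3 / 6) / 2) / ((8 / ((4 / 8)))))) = 80000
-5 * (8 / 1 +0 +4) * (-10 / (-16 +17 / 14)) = -2800 / 69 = -40.58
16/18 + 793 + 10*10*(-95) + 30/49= -3839125/441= -8705.50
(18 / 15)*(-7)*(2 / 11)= -84 / 55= -1.53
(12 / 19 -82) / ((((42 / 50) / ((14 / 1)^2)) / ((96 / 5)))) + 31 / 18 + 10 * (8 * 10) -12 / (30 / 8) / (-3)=-621974431 / 1710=-363727.74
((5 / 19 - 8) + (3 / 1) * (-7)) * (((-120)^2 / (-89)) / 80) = 98280 / 1691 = 58.12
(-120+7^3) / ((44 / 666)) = 74259 / 22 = 3375.41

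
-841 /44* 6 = -2523 /22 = -114.68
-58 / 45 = -1.29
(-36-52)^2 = 7744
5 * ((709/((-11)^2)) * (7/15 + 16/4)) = 47503/363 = 130.86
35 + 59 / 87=3104 / 87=35.68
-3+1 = -2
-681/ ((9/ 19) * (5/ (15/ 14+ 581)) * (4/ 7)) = -35146637/ 120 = -292888.64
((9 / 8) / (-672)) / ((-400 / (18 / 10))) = 27 / 3584000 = 0.00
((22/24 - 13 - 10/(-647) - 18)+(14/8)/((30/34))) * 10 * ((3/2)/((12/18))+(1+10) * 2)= -17625579/2588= -6810.50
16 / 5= 3.20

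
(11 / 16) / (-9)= -11 / 144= -0.08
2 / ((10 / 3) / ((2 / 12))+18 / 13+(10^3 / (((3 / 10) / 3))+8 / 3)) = 39 / 195469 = 0.00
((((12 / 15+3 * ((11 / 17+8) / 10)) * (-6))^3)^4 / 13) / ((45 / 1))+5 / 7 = 562885867772496428428284526648157247028 / 64719999496958314208984375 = 8697247715506.41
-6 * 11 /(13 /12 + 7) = -792 /97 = -8.16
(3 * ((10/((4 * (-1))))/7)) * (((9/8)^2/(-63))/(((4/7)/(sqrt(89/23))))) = 135 * sqrt(2047)/82432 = 0.07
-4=-4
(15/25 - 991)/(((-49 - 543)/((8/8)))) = 619/370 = 1.67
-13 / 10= -1.30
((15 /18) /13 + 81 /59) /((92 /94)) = 310811 /211692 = 1.47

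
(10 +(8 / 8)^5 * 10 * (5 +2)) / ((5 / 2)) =32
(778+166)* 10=9440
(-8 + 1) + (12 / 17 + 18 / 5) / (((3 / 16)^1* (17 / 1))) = -8163 / 1445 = -5.65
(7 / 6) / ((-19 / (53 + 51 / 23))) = -4445 / 1311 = -3.39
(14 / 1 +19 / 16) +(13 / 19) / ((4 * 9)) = 41605 / 2736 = 15.21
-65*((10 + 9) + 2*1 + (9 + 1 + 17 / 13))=-2100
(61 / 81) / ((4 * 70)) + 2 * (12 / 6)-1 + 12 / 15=17249 / 4536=3.80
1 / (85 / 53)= 53 / 85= 0.62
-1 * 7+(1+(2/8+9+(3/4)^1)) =4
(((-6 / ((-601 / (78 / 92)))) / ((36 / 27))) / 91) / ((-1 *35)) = -0.00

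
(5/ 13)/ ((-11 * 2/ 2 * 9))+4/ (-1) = -5153/ 1287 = -4.00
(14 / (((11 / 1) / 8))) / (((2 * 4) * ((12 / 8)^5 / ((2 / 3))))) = 896 / 8019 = 0.11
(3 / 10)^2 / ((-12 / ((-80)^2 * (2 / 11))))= -96 / 11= -8.73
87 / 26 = 3.35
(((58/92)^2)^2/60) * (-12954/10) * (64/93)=-1527019679/650630325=-2.35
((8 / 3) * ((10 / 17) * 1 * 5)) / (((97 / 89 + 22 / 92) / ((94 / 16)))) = 9620900 / 277491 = 34.67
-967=-967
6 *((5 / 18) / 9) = 5 / 27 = 0.19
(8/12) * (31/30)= 31/45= 0.69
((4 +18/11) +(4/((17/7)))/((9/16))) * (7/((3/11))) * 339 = 11401474/153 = 74519.44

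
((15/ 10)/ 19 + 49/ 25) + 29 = 29487/ 950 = 31.04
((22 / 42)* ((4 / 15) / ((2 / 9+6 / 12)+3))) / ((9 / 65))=1144 / 4221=0.27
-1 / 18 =-0.06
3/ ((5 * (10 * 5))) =3/ 250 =0.01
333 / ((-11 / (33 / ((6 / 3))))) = -999 / 2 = -499.50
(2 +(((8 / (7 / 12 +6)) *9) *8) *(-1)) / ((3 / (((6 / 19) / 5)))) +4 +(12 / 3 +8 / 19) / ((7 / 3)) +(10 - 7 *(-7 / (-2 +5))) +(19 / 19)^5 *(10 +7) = 1067846 / 22515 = 47.43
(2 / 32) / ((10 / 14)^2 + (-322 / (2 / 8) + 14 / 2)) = -49 / 1003904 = -0.00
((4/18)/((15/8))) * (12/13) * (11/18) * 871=23584/405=58.23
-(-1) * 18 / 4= 9 / 2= 4.50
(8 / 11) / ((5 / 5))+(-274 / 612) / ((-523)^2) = 669597485 / 920698614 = 0.73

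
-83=-83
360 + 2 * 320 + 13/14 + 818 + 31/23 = 1820.28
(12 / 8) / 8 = 3 / 16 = 0.19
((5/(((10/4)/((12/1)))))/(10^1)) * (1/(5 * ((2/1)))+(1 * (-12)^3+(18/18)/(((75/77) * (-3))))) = -1555418/375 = -4147.78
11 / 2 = 5.50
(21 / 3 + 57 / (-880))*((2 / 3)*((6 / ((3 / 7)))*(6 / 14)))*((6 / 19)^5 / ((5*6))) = 1977372 / 680927225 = 0.00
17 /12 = 1.42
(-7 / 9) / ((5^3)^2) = -7 / 140625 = -0.00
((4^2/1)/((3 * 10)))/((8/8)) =8/15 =0.53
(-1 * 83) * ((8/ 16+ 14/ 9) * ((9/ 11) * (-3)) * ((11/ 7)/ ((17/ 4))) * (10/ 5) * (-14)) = -73704/ 17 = -4335.53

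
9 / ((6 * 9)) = 1 / 6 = 0.17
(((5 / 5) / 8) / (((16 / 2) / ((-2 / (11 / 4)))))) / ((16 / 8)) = -1 / 176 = -0.01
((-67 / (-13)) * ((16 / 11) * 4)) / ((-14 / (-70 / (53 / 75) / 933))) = 536000 / 2357069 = 0.23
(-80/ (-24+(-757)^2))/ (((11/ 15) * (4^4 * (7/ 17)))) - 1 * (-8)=225909325/ 28238672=8.00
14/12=7/6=1.17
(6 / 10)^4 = 81 / 625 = 0.13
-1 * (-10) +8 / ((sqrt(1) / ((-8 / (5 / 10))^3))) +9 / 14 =-458603 / 14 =-32757.36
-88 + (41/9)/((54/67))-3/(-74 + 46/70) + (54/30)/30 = -1282600291/15594525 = -82.25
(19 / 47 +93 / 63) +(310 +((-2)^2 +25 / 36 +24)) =4033769 / 11844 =340.57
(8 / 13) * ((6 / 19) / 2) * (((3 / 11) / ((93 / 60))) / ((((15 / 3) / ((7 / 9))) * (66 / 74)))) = 8288 / 2779491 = 0.00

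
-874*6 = -5244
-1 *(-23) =23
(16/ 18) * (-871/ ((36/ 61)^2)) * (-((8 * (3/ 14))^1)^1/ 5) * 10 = 12963964/ 1701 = 7621.38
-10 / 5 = -2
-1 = -1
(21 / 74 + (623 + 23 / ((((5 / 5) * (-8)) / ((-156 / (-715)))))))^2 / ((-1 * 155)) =-1605557615236 / 641889875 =-2501.30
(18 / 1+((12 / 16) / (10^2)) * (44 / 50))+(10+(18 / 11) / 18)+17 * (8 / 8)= 2480363 / 55000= 45.10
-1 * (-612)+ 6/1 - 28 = 590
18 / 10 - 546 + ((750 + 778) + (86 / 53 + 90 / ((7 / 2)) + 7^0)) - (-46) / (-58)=54405241 / 53795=1011.34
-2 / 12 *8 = -4 / 3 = -1.33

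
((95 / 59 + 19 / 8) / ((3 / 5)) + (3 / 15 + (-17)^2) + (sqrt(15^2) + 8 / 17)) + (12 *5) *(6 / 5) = 15378499 / 40120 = 383.31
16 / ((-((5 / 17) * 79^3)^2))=-0.00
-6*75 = -450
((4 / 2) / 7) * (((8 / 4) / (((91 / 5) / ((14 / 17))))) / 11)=40 / 17017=0.00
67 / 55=1.22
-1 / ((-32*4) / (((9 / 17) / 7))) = 9 / 15232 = 0.00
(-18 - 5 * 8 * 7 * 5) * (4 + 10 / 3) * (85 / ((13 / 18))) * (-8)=9790744.62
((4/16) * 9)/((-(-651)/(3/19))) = 9/16492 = 0.00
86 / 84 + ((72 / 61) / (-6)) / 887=2326097 / 2272494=1.02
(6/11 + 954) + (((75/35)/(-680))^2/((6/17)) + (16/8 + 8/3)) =3375076195/3518592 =959.21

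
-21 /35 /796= -3 /3980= -0.00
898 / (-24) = -449 / 12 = -37.42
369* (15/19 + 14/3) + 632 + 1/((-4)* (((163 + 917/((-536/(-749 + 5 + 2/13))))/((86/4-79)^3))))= 2036247074031/760241224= 2678.42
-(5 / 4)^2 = -25 / 16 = -1.56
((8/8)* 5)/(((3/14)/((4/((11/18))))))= 1680/11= 152.73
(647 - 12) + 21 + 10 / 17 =11162 / 17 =656.59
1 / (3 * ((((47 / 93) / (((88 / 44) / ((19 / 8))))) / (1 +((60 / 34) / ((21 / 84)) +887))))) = 7547136 / 15181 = 497.14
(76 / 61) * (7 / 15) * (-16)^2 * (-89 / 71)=-12121088 / 64965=-186.58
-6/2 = -3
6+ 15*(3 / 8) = 93 / 8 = 11.62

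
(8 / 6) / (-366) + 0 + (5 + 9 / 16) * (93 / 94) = 4541065 / 825696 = 5.50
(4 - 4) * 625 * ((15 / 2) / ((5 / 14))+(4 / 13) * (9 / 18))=0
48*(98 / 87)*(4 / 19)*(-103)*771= -498078336 / 551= -903953.42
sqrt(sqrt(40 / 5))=2^(3 / 4)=1.68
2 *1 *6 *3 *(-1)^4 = 36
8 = 8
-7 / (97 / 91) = -637 / 97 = -6.57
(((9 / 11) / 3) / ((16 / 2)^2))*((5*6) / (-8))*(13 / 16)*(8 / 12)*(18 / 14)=-1755 / 157696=-0.01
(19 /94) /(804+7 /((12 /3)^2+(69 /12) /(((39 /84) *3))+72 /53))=843847 /3357916974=0.00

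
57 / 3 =19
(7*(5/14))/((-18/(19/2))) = -95/72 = -1.32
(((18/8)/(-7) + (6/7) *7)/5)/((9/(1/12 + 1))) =689/5040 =0.14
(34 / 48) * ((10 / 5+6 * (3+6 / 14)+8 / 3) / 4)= 4505 / 1008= 4.47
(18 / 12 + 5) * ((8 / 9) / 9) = 52 / 81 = 0.64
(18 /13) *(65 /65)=18 /13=1.38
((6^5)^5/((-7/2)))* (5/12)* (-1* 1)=23691906691608084480/7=3384558098801154925.71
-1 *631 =-631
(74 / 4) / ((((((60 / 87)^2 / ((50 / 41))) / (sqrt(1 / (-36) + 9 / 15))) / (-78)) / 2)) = -404521*sqrt(515) / 1640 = -5597.59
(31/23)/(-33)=-0.04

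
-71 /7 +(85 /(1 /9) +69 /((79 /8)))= 761.84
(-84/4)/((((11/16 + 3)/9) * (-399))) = 144/1121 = 0.13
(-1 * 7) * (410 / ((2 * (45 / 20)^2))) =-22960 / 81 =-283.46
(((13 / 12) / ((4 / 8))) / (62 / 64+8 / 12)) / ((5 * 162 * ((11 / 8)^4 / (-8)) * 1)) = -3407872 / 930947985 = -0.00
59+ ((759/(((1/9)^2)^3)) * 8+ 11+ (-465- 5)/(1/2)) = 3226908882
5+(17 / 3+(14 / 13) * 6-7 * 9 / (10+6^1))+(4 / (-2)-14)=-1753 / 624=-2.81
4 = 4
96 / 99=32 / 33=0.97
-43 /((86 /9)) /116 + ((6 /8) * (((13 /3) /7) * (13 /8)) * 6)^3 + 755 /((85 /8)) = 113440223047 /692629504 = 163.78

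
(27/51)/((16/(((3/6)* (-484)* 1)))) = -8.01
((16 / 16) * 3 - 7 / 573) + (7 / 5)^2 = 70877 / 14325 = 4.95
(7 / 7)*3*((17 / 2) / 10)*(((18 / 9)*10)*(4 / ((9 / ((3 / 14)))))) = 34 / 7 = 4.86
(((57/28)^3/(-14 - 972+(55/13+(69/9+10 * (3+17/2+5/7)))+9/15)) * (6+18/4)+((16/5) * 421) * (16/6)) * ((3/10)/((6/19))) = 3412.81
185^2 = 34225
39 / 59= 0.66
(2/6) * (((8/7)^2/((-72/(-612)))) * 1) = 544/147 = 3.70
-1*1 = -1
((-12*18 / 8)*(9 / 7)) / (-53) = 243 / 371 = 0.65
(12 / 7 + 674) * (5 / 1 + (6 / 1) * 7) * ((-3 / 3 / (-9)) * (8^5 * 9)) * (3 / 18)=3642327040 / 21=173444144.76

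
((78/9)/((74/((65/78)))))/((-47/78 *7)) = -845/36519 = -0.02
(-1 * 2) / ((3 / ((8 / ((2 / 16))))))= -128 / 3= -42.67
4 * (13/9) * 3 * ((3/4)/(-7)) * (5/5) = -13/7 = -1.86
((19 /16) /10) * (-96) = -57 /5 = -11.40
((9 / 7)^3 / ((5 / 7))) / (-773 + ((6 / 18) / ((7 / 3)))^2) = -0.00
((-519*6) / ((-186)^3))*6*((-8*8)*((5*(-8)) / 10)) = 22144 / 29791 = 0.74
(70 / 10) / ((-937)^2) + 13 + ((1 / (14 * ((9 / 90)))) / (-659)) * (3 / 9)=157948475911 / 12150212991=13.00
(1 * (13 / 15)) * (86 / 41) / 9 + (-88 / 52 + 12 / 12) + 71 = 5073524 / 71955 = 70.51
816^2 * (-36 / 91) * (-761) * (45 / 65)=164176118784 / 1183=138779474.88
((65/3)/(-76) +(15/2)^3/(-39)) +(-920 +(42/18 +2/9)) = -16513277/17784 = -928.55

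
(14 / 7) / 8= 1 / 4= 0.25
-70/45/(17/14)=-196/153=-1.28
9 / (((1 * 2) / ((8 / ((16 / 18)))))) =81 / 2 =40.50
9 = 9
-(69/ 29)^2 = -4761/ 841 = -5.66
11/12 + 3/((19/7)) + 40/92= 12883/5244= 2.46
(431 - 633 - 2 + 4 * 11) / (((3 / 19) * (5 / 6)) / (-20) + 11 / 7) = -34048 / 333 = -102.25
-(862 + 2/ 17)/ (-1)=14656/ 17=862.12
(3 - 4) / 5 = -1 / 5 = -0.20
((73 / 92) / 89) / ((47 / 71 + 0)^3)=0.03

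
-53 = -53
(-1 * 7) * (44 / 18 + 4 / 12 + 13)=-994 / 9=-110.44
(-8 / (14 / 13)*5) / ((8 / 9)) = -585 / 14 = -41.79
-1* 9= -9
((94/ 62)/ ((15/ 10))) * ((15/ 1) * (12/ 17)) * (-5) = -28200/ 527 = -53.51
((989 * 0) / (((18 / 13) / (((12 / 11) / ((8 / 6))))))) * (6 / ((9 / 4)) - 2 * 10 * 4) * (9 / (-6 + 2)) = 0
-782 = -782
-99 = -99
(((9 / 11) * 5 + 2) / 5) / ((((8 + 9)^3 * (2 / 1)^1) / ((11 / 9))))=67 / 442170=0.00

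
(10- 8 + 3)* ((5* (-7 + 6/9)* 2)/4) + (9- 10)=-481/6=-80.17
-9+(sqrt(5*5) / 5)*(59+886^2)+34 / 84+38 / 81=890243155 / 1134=785046.87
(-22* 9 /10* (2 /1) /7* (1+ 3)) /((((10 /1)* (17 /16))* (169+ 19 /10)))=-12672 /1016855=-0.01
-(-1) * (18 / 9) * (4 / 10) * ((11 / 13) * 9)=396 / 65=6.09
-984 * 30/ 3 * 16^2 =-2519040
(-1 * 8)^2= 64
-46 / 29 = -1.59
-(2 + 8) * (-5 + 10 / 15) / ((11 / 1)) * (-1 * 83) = -10790 / 33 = -326.97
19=19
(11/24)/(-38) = -11/912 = -0.01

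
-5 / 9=-0.56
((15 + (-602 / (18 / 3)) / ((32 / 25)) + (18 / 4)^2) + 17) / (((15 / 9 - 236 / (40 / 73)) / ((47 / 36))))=589615 / 7413696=0.08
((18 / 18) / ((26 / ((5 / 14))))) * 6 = 15 / 182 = 0.08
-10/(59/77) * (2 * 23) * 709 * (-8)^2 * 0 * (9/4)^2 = 0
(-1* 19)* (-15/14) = 285/14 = 20.36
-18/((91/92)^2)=-152352/8281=-18.40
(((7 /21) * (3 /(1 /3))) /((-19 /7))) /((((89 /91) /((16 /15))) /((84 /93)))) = -285376 /262105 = -1.09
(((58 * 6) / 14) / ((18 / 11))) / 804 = 319 / 16884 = 0.02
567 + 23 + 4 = 594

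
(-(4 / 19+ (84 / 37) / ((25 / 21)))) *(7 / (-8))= 32564 / 17575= 1.85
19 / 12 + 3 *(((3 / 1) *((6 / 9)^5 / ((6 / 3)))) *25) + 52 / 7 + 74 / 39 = 252817 / 9828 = 25.72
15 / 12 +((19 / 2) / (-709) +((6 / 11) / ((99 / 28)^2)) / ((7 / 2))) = 1.25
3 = 3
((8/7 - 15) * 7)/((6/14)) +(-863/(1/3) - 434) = -9748/3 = -3249.33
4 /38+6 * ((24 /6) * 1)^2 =1826 /19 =96.11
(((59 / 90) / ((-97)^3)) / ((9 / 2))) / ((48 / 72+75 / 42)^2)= -11564 / 435714653565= -0.00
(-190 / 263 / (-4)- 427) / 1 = -224507 / 526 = -426.82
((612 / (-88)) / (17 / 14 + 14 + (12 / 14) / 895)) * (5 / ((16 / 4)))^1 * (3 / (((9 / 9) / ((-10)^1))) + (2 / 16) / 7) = 5553475 / 324192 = 17.13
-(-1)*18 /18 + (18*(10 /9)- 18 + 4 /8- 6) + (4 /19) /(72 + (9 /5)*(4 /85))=-726755 /291042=-2.50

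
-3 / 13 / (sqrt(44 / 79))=-3 * sqrt(869) / 286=-0.31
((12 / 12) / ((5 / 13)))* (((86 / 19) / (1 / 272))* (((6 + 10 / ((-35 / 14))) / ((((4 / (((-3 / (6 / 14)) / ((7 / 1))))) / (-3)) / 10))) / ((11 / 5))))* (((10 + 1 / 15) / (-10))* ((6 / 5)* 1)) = -137755488 / 5225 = -26364.69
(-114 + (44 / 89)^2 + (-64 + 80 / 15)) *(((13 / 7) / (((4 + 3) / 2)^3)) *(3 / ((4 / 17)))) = -1810993340 / 19018321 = -95.22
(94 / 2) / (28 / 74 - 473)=-1739 / 17487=-0.10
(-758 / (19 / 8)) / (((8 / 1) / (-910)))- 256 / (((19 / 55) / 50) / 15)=-519485.26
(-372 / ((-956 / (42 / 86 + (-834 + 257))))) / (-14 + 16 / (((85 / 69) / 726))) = -97982475 / 4112413489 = -0.02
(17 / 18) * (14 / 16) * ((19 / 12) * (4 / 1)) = 2261 / 432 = 5.23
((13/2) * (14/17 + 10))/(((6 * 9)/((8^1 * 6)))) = 9568/153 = 62.54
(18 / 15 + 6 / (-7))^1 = 12 / 35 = 0.34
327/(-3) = -109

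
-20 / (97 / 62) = -1240 / 97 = -12.78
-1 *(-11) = 11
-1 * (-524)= 524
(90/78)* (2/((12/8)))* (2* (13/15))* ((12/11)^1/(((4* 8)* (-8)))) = -1/88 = -0.01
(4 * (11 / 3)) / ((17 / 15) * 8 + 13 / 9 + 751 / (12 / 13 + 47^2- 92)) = 4542945 / 3365611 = 1.35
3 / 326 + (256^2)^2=1400159338499 / 326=4294967296.01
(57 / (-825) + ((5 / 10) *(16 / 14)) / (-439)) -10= -8510237 / 845075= -10.07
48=48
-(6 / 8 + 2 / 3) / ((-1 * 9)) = 17 / 108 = 0.16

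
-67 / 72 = -0.93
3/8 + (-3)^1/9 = 1/24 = 0.04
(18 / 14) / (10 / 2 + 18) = 9 / 161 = 0.06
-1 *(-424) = 424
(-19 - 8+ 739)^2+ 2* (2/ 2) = 506946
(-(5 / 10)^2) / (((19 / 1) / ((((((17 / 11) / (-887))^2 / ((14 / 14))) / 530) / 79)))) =-289 / 302934797803880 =-0.00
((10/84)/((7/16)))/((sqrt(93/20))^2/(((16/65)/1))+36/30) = 12800/945063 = 0.01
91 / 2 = 45.50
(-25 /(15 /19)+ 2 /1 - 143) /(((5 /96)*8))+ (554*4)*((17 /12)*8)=370504 /15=24700.27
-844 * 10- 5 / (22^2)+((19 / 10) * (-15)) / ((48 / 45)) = -32783175 / 3872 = -8466.73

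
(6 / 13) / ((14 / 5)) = 15 / 91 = 0.16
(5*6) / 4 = 15 / 2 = 7.50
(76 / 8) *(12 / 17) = 6.71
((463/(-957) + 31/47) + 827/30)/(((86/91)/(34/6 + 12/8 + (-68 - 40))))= -12490749271/4219848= -2960.00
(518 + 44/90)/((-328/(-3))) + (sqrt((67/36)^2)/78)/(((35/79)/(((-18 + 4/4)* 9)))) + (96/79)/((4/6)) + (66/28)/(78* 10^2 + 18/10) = -1.67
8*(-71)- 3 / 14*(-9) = -7925 / 14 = -566.07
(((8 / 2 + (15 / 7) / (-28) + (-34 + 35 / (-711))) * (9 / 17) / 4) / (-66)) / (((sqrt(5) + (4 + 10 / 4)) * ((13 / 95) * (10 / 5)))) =36257225 / 941303328- 36257225 * sqrt(5) / 6118471632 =0.03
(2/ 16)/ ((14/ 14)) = 1/ 8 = 0.12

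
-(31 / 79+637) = -50354 / 79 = -637.39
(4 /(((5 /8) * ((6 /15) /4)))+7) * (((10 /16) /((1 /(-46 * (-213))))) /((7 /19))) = 33043755 /28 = 1180134.11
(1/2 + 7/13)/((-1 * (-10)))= 0.10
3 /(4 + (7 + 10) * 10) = 1 /58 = 0.02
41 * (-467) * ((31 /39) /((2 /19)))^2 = -6642496387 /6084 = -1091797.57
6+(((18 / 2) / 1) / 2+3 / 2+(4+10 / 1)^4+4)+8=38440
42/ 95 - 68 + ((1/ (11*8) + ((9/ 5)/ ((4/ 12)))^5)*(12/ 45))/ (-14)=-42523406879/ 274312500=-155.02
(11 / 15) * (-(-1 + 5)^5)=-11264 / 15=-750.93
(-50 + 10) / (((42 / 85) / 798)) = -64600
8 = 8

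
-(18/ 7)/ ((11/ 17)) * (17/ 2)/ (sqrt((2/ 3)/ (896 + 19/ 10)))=-7803 * sqrt(14965)/ 770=-1239.68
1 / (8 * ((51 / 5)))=5 / 408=0.01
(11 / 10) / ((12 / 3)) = 11 / 40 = 0.28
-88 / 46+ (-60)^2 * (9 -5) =331156 / 23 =14398.09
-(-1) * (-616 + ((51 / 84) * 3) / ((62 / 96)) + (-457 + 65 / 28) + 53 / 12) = -1384601 / 1302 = -1063.44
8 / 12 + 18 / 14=41 / 21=1.95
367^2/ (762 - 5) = 134689/ 757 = 177.92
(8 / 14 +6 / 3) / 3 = 6 / 7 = 0.86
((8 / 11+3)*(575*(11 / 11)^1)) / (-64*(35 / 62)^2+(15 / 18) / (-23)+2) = -116.28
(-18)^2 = 324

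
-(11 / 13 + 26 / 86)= -642 / 559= -1.15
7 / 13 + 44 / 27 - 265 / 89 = -25286 / 31239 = -0.81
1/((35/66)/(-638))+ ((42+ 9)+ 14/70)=-40316/35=-1151.89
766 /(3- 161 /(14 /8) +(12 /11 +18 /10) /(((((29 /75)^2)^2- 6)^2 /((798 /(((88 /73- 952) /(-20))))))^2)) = -27756802056945909372778401821777791741856 /3201889220500537356119376974020987587949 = -8.67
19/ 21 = 0.90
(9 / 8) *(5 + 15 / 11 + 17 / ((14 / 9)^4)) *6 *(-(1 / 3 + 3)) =-176221215 / 845152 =-208.51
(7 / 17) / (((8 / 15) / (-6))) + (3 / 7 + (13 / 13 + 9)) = 2759 / 476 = 5.80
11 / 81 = 0.14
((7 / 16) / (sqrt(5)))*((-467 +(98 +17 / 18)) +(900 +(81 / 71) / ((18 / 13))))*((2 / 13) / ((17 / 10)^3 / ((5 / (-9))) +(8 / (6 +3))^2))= -243723375*sqrt(5) / 273675961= -1.99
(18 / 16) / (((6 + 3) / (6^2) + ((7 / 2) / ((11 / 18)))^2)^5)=29879913140352 / 1047593328570886479757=0.00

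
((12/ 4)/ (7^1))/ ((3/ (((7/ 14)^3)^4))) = 1/ 28672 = 0.00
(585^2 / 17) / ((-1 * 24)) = -114075 / 136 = -838.79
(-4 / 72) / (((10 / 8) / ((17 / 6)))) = -17 / 135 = -0.13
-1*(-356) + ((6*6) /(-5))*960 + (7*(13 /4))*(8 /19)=-124382 /19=-6546.42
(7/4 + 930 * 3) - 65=10907/4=2726.75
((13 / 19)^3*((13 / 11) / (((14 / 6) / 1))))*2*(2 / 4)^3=85683 / 2112572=0.04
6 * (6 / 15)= 12 / 5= 2.40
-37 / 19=-1.95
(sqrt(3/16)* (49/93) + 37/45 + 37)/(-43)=-1702/1935 - 49* sqrt(3)/15996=-0.88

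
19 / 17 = 1.12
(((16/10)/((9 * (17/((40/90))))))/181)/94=16/58570695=0.00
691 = 691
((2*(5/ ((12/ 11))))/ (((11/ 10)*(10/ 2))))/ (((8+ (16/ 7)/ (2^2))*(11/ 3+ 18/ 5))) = 35/ 1308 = 0.03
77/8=9.62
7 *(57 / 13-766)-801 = -79720 / 13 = -6132.31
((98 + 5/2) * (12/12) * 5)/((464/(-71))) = -71355/928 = -76.89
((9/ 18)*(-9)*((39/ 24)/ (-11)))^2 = 13689/ 30976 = 0.44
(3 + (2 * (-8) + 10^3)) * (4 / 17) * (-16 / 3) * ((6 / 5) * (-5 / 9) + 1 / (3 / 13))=-231616 / 51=-4541.49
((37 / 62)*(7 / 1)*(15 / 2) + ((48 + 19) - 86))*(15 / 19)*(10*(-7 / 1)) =-802725 / 1178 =-681.43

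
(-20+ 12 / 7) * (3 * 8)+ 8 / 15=-46024 / 105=-438.32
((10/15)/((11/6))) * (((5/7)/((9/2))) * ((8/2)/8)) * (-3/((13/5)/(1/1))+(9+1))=2300/9009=0.26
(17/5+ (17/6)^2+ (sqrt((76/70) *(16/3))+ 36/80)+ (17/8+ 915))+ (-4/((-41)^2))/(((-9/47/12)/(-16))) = 4 *sqrt(3990)/105+ 560751481/605160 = 929.02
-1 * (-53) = 53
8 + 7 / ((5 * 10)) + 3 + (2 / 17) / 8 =18963 / 1700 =11.15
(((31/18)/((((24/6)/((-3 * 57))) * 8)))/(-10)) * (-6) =-5.52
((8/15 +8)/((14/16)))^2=1048576/11025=95.11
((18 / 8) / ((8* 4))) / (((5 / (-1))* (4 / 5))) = -9 / 512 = -0.02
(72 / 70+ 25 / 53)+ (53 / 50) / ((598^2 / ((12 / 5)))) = 12440208139 / 8291942750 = 1.50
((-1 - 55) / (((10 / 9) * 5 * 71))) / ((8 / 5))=-63 / 710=-0.09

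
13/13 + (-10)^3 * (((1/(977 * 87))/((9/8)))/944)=45133969/45134469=1.00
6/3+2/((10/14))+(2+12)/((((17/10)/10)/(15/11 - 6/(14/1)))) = 76488/935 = 81.81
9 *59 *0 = 0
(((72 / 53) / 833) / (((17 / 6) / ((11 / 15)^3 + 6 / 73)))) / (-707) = -0.00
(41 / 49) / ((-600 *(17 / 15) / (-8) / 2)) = 82 / 4165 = 0.02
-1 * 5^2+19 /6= -21.83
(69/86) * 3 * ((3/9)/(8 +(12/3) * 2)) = 69/1376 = 0.05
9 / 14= 0.64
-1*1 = -1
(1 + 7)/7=8/7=1.14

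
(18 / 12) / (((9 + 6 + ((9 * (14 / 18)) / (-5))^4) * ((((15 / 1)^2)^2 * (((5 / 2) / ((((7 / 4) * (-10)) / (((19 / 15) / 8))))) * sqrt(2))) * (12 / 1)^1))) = -35 * sqrt(2) / 12082176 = -0.00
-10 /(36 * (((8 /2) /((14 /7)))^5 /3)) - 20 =-3845 /192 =-20.03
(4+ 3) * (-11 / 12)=-77 / 12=-6.42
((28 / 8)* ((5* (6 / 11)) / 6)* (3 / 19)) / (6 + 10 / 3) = 45 / 1672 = 0.03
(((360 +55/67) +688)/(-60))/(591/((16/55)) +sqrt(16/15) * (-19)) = -9136635420/1061758830173 - 341798144 * sqrt(15)/15926382452595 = -0.01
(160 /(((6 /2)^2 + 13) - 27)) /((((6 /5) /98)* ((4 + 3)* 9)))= -1120 /27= -41.48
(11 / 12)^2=121 / 144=0.84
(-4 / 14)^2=4 / 49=0.08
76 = 76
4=4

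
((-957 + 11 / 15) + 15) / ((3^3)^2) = -14119 / 10935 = -1.29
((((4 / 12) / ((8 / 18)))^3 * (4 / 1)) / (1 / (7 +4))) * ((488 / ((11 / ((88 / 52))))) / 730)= 18117 / 9490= 1.91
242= 242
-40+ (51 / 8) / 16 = -5069 / 128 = -39.60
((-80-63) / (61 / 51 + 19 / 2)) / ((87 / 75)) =-364650 / 31639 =-11.53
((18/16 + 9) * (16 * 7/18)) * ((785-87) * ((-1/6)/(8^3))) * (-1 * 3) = 21987/512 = 42.94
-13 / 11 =-1.18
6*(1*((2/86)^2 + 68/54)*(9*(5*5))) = 3144650/1849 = 1700.73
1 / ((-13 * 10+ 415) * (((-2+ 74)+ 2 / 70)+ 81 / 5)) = 7 / 176016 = 0.00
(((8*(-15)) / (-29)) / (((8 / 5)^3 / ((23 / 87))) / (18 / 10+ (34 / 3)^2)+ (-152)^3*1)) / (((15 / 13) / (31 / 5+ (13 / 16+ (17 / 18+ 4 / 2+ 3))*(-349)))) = 14838085019095 / 6177899203135488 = 0.00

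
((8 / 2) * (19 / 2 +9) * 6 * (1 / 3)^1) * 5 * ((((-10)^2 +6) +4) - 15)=70300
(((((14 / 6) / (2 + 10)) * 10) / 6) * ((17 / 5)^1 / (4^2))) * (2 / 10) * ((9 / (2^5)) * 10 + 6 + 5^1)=26299 / 138240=0.19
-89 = -89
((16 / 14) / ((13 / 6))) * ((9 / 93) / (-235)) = -144 / 662935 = -0.00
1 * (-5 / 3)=-5 / 3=-1.67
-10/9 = -1.11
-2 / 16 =-1 / 8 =-0.12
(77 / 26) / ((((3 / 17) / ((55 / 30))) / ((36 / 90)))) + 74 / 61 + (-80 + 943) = 62557229 / 71370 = 876.52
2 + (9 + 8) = 19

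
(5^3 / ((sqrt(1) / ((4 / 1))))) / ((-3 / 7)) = -3500 / 3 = -1166.67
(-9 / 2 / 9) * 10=-5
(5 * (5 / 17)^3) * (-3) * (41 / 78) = -25625 / 127738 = -0.20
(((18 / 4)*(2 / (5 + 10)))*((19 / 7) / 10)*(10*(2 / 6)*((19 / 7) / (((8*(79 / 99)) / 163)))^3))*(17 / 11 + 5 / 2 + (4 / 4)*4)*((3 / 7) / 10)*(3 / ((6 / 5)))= 26435323945810417473 / 169707652567040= 155769.78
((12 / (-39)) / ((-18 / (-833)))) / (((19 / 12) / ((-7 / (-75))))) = -46648 / 55575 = -0.84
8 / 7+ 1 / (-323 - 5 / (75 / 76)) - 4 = -14075 / 4921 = -2.86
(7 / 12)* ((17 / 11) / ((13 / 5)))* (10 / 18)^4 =371875 / 11258676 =0.03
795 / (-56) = -795 / 56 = -14.20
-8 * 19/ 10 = -76/ 5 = -15.20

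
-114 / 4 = -57 / 2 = -28.50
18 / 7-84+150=480 / 7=68.57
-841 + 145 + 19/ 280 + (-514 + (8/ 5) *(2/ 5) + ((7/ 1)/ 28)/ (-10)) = -423261/ 350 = -1209.32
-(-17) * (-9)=-153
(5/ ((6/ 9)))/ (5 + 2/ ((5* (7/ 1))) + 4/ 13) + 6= 7.40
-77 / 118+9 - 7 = 159 / 118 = 1.35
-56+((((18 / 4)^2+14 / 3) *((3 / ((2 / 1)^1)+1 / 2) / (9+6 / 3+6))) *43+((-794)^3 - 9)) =-51057744541 / 102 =-500566122.95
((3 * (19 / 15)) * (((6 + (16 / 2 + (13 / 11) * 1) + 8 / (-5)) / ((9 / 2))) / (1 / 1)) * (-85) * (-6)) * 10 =643416 / 11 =58492.36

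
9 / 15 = 3 / 5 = 0.60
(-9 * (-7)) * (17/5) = 1071/5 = 214.20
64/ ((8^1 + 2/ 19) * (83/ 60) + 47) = 36480/ 33181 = 1.10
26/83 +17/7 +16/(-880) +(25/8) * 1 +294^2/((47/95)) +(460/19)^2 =760367193663949/4337443880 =175303.06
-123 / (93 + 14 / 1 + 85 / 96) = -11808 / 10357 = -1.14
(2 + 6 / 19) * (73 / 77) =292 / 133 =2.20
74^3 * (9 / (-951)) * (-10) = 38349.27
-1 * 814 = -814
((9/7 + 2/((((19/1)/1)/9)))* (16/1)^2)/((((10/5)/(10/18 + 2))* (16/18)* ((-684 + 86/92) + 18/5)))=-2285280/1889531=-1.21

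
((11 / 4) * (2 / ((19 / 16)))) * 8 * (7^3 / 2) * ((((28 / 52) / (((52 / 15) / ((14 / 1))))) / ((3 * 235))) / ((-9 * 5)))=-2958032 / 6791265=-0.44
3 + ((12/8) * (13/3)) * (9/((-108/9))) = -15/8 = -1.88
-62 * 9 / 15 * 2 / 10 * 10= -372 / 5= -74.40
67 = 67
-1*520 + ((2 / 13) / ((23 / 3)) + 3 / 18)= -932545 / 1794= -519.81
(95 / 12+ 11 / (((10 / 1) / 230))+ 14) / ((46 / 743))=2451157 / 552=4440.50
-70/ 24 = -35/ 12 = -2.92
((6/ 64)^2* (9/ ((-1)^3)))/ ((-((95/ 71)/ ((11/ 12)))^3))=1429138623/ 56188928000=0.03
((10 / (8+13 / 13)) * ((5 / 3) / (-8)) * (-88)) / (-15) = -1.36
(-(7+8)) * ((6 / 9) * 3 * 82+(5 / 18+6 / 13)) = -192745 / 78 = -2471.09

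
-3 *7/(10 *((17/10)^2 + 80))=-70/2763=-0.03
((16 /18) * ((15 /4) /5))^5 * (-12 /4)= -32 /81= -0.40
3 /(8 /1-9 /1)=-3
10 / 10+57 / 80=137 / 80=1.71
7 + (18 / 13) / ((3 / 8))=139 / 13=10.69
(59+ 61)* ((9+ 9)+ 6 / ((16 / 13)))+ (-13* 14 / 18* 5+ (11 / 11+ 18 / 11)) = 267011 / 99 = 2697.08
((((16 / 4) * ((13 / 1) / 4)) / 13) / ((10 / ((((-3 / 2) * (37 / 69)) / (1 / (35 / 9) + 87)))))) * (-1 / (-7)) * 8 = -37 / 35121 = -0.00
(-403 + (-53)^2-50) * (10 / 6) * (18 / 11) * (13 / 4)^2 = 1493115 / 22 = 67868.86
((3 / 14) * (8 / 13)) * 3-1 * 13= -1147 / 91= -12.60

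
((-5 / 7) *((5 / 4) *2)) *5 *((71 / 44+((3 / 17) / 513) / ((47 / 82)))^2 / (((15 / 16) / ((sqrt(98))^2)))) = -16480239651275575 / 6776296561683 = -2432.04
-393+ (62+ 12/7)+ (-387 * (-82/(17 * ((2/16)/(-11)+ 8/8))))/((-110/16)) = -10420769/17255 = -603.93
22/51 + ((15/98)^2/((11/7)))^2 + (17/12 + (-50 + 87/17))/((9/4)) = -1974501577541/104545724976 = -18.89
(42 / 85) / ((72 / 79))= 553 / 1020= 0.54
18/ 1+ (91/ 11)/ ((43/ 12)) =9606/ 473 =20.31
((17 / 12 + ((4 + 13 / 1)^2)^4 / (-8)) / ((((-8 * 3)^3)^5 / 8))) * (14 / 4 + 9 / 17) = 168649194329 / 3029143697736276639744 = 0.00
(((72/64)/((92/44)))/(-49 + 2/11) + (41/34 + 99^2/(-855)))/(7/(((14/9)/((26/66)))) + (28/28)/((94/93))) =-282378964901/75957661920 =-3.72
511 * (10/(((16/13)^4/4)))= 72973355/8192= 8907.88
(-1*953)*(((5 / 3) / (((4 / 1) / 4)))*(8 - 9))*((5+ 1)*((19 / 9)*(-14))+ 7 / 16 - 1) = -282557.88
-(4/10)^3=-8/125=-0.06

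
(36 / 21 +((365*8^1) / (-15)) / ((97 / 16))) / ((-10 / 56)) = 247664 / 1455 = 170.22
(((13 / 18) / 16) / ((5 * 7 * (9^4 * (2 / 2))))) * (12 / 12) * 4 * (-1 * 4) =-13 / 4133430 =-0.00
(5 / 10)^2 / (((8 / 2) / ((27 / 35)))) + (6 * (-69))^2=95981787 / 560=171396.05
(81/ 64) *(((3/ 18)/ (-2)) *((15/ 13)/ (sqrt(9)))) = -135/ 3328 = -0.04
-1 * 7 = -7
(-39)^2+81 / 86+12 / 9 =393005 / 258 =1523.28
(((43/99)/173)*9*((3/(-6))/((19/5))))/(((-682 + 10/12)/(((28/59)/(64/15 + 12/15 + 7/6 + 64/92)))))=0.00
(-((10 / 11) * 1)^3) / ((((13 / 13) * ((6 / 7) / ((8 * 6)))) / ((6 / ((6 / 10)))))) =-560000 / 1331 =-420.74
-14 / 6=-7 / 3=-2.33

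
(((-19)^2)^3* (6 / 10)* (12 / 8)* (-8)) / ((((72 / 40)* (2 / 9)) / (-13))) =11008736154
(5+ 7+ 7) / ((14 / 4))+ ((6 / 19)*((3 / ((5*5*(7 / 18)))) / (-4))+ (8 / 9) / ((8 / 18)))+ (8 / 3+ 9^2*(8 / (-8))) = -70.93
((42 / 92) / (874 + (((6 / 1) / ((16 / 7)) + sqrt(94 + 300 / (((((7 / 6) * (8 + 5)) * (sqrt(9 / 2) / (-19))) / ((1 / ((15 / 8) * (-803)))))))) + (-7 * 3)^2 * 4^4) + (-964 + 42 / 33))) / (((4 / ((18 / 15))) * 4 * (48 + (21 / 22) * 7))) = 231 / (368920 * (sqrt(6080 * sqrt(2) / 73073 + 94) + 9927271 / 88)) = 0.00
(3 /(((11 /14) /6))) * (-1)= -252 /11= -22.91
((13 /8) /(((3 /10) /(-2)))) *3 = -65 /2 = -32.50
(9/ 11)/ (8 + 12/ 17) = 153/ 1628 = 0.09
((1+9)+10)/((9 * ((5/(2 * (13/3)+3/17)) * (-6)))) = -0.66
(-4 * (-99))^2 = 156816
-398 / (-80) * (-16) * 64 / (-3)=25472 / 15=1698.13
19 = 19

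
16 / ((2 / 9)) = 72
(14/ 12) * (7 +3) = 35/ 3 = 11.67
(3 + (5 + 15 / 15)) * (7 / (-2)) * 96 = -3024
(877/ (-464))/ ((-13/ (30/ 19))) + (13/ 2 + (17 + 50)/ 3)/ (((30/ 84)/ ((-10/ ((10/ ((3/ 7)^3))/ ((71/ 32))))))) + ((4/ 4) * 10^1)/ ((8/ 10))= -76982261/ 56157920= -1.37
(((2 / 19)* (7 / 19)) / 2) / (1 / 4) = 28 / 361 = 0.08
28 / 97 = 0.29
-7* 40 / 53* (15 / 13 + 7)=-560 / 13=-43.08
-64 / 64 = -1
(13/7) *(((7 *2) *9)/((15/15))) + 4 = 238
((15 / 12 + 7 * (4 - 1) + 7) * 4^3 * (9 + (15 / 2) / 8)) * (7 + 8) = 279045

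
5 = 5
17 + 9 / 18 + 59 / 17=713 / 34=20.97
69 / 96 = 23 / 32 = 0.72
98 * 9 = 882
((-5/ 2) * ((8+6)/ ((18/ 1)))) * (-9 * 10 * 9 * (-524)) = -825300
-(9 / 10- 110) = 1091 / 10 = 109.10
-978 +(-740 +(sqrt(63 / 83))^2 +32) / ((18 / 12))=-120308 / 83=-1449.49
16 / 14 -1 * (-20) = 148 / 7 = 21.14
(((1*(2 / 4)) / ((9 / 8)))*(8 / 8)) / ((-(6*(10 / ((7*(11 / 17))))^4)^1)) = -35153041 / 11275335000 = -0.00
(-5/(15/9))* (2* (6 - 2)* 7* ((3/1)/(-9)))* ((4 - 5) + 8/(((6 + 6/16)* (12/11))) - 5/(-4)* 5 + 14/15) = 314174/765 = 410.68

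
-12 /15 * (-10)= 8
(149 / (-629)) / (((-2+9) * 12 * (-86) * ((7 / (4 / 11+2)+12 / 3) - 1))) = 1937 / 352151940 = 0.00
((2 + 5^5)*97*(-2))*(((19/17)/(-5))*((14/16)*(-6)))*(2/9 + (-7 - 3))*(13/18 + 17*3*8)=6529421325658/2295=2845063758.46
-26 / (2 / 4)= -52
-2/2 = -1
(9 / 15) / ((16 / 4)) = 3 / 20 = 0.15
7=7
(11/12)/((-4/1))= -11/48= -0.23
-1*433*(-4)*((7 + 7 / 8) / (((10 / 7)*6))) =63651 / 40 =1591.28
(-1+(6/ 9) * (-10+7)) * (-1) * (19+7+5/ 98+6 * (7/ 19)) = 157869/ 1862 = 84.78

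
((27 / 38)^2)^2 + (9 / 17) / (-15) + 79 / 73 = 16842634861 / 12938268880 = 1.30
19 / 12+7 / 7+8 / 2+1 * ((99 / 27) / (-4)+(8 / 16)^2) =71 / 12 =5.92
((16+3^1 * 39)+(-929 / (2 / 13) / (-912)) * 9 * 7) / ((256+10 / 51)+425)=2436933 / 3017504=0.81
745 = 745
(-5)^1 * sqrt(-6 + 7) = -5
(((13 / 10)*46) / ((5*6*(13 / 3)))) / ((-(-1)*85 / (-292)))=-3358 / 2125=-1.58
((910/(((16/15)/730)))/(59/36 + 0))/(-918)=-413.95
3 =3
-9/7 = -1.29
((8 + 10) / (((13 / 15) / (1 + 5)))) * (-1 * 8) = -12960 / 13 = -996.92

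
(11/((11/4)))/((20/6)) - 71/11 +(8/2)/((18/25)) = 149/495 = 0.30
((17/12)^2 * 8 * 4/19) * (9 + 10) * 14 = 8092/9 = 899.11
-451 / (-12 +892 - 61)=-451 / 819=-0.55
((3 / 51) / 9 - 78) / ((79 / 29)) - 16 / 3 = -410521 / 12087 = -33.96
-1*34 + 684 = 650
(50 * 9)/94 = 225/47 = 4.79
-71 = -71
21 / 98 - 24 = -333 / 14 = -23.79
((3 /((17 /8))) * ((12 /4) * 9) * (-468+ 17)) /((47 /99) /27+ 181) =-94.97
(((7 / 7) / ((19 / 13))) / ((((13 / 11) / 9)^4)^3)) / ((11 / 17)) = 1369867529015836161018147 / 34051047486703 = 40229820523.17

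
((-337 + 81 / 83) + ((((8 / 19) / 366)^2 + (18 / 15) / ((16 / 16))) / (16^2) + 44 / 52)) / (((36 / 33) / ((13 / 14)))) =-4397185652302751 / 15412698731520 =-285.30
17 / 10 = 1.70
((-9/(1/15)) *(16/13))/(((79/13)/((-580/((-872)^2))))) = 19575/938599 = 0.02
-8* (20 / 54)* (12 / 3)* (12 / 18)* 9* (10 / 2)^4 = -400000 / 9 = -44444.44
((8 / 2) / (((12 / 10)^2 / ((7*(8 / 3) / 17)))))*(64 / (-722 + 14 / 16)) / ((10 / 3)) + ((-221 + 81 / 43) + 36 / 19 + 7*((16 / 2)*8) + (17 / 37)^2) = 230.91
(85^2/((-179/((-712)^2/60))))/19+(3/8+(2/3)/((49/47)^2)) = -3517434955007/195979224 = -17948.00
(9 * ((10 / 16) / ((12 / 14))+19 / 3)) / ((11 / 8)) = 1017 / 22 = 46.23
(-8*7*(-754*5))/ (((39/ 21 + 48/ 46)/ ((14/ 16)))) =29741530/ 467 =63686.36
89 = 89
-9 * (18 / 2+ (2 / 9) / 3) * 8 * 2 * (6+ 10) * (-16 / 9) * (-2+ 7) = 5017600 / 27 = 185837.04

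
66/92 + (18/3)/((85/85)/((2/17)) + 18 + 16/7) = 17163/18538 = 0.93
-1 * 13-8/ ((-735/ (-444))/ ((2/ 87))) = -279463/ 21315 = -13.11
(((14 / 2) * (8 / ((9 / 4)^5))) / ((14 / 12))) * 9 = 16384 / 2187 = 7.49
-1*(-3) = 3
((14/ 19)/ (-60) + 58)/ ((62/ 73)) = 2412869/ 35340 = 68.28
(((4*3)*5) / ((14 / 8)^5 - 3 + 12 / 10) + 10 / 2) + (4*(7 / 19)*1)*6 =17.95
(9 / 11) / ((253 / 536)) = 4824 / 2783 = 1.73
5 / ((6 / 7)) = 35 / 6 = 5.83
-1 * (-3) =3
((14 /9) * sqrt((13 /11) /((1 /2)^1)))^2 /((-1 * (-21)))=728 /2673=0.27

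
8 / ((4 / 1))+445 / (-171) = -103 / 171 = -0.60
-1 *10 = -10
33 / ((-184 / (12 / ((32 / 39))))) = -2.62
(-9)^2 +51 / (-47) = 3756 / 47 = 79.91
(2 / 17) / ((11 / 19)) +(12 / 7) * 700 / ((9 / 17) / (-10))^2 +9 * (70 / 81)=2161760296 / 5049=428156.13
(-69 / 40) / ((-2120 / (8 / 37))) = 69 / 392200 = 0.00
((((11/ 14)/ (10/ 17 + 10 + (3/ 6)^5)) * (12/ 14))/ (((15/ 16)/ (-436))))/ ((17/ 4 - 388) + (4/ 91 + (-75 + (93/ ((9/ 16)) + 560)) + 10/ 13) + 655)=-59744256/ 1868461735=-0.03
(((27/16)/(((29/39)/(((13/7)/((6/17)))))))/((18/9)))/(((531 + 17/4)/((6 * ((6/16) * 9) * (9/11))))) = 56549259/305974592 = 0.18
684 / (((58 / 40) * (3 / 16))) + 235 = 79775 / 29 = 2750.86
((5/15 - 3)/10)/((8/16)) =-8/15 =-0.53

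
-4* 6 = -24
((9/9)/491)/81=1/39771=0.00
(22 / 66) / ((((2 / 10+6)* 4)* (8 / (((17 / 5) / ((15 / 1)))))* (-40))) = -17 / 1785600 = -0.00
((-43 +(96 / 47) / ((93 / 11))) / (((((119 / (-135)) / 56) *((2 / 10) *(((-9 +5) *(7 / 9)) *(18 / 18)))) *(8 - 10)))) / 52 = 378466425 / 9015916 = 41.98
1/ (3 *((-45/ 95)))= -19/ 27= -0.70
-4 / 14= -2 / 7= -0.29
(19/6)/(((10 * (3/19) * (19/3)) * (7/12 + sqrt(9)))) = 19/215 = 0.09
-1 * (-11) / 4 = 11 / 4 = 2.75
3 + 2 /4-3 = 1 /2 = 0.50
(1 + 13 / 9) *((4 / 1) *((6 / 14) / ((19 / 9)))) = 264 / 133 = 1.98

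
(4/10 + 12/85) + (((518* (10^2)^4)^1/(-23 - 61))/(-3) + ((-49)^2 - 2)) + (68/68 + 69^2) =157255478579/765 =205562717.10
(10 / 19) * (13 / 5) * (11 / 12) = 143 / 114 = 1.25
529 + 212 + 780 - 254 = 1267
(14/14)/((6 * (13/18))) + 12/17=0.94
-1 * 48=-48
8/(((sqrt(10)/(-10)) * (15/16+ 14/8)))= -128 * sqrt(10)/43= -9.41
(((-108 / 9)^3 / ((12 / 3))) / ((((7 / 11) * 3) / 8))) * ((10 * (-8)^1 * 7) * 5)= 5068800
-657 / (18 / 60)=-2190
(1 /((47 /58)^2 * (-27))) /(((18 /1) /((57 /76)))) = -841 /357858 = -0.00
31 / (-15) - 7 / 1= -136 / 15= -9.07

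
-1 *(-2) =2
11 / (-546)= -11 / 546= -0.02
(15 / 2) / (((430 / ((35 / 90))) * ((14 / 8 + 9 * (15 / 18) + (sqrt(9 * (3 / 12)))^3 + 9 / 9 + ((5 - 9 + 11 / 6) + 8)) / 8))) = 56 / 20081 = 0.00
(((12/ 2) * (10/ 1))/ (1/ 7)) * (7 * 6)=17640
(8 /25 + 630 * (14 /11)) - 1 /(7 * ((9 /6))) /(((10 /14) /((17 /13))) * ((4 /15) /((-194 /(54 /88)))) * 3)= 252232064 /289575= 871.04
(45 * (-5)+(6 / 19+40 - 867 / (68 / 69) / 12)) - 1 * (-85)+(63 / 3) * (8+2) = 11249 / 304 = 37.00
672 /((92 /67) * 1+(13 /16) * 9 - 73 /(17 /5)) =-12246528 /232993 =-52.56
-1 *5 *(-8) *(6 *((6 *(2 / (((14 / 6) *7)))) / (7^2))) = 8640 / 2401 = 3.60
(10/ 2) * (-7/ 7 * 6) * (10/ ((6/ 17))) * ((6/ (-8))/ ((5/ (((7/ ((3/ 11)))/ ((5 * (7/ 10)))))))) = 935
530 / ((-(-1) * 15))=35.33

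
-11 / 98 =-0.11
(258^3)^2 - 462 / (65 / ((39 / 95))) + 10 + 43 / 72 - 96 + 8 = 10086589392960977833 / 34200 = 294929514414063.68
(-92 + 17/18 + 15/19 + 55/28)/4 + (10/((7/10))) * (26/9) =122537/6384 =19.19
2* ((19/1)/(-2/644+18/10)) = 21.15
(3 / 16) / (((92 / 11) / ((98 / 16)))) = 1617 / 11776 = 0.14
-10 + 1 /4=-39 /4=-9.75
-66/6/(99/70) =-70/9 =-7.78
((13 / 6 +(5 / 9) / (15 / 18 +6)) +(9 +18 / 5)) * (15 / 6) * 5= 91315 / 492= 185.60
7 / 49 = 1 / 7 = 0.14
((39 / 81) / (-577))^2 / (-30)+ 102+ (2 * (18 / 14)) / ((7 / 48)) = 42682143673979 / 356776704270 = 119.63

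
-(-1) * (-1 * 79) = -79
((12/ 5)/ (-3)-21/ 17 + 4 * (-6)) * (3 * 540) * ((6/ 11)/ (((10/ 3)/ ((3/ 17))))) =-19359324/ 15895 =-1217.95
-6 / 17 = -0.35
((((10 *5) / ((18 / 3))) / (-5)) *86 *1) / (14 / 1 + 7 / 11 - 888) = 4730 / 28821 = 0.16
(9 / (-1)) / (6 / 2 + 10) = -9 / 13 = -0.69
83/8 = 10.38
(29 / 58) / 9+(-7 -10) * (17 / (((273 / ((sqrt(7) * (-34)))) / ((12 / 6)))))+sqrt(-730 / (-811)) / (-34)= -sqrt(592030) / 27574+1 / 18+19652 * sqrt(7) / 273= 190.48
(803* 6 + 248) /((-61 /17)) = -86122 /61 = -1411.84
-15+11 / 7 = -94 / 7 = -13.43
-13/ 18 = -0.72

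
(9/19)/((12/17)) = 51/76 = 0.67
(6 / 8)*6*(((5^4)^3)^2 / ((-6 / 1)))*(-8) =357627868652343750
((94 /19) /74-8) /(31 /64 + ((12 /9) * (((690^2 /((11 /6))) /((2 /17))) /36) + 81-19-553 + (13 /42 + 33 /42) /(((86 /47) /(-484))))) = -3545365824 /36187874839469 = -0.00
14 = 14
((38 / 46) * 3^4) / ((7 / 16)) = 24624 / 161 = 152.94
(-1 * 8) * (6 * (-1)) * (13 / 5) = 624 / 5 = 124.80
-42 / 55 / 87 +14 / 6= 2.32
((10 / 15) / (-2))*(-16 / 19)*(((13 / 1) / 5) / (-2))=-104 / 285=-0.36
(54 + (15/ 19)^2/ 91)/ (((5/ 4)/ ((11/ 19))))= 78063876/ 3120845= 25.01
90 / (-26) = -45 / 13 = -3.46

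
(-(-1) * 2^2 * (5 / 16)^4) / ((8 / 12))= 0.06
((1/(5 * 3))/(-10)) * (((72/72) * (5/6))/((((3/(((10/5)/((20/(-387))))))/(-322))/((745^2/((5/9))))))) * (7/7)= -461092569/20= -23054628.45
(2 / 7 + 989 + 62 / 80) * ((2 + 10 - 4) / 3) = 277217 / 105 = 2640.16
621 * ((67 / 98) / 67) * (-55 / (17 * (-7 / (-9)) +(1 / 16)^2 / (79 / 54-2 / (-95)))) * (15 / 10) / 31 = -224659020960 / 176180153219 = -1.28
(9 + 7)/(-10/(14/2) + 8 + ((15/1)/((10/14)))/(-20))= 2240/773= 2.90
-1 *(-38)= 38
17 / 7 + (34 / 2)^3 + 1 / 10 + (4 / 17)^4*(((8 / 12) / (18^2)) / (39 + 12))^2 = 4413842678944783303 / 897938566485030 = 4915.53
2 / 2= 1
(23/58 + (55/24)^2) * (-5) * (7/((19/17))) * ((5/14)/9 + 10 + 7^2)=-59658287935/5712768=-10442.97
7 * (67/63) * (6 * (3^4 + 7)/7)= 11792/21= 561.52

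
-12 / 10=-6 / 5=-1.20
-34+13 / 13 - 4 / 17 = -565 / 17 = -33.24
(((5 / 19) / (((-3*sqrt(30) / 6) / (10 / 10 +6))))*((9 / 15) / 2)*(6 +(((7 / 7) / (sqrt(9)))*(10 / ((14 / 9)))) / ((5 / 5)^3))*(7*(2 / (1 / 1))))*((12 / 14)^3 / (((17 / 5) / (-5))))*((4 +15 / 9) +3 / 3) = 21600*sqrt(30) / 833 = 142.03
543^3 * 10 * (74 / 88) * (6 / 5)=1615584888.82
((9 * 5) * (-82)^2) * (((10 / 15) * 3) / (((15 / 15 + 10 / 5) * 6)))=33620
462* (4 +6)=4620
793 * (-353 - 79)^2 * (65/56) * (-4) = -4809767040/7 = -687109577.14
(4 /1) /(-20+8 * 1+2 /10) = -20 /59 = -0.34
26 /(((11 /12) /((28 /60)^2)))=6.18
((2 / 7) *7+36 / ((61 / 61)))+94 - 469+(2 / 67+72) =-17753 / 67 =-264.97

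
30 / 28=15 / 14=1.07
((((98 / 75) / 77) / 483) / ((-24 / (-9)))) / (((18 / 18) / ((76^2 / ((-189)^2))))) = 1444 / 677805975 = 0.00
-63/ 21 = -3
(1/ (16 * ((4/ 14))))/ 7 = 1/ 32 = 0.03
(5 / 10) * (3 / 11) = 3 / 22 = 0.14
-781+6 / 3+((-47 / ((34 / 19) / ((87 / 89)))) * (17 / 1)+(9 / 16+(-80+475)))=-1167543 / 1424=-819.90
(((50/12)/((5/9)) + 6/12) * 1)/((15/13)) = 6.93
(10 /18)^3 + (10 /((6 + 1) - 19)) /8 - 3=-34207 /11664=-2.93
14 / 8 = 1.75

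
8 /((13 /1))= 8 /13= 0.62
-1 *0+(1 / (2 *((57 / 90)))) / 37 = 15 / 703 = 0.02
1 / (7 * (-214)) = -1 / 1498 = -0.00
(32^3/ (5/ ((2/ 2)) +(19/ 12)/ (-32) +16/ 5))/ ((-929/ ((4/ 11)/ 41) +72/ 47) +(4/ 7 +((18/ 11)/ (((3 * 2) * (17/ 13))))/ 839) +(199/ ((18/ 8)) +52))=-116910395511275520/ 3041791090657795547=-0.04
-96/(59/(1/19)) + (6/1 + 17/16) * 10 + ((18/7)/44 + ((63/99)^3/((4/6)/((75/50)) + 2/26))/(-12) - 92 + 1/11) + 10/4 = -96088176489/5096846216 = -18.85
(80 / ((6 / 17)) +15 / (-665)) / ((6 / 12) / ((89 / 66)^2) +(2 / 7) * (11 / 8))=260474164 / 767505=339.38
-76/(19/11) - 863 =-907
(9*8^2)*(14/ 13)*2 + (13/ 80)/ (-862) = 1112186711/ 896480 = 1240.62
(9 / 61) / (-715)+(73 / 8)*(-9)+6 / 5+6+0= -74.93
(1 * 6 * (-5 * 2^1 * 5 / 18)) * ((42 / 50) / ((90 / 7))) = -1.09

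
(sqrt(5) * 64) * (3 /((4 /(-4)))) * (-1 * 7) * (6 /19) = 8064 * sqrt(5) /19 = 949.03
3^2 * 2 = 18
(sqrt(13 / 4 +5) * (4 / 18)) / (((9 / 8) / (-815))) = -6520 * sqrt(33) / 81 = -462.40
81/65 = 1.25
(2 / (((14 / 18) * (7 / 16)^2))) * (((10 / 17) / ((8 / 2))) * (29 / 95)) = 66816 / 110789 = 0.60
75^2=5625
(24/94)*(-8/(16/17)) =-102/47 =-2.17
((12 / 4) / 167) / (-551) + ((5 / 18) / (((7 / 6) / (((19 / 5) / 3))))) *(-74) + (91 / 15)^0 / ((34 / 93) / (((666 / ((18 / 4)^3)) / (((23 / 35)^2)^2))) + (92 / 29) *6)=-327180313003818338047 / 14694838145490559707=-22.26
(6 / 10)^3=27 / 125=0.22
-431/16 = -26.94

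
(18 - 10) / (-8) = -1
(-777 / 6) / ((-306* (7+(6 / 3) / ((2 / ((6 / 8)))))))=259 / 4743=0.05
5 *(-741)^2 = 2745405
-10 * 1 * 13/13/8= -1.25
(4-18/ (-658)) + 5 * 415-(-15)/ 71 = 48568935/ 23359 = 2079.24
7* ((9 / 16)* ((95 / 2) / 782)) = 5985 / 25024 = 0.24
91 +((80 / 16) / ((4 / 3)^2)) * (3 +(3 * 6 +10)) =2851 / 16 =178.19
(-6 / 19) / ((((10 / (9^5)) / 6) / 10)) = -2125764 / 19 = -111882.32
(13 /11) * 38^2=1706.55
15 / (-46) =-15 / 46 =-0.33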